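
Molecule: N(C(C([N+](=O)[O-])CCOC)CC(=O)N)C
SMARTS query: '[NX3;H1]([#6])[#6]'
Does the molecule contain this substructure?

The pattern [NX3;H1]([#6])[#6] describes a trivalent nitrogen with one H, bonded to two carbons — a secondary amine.
The molecule carries an N-methylamino group (-NHCH3), whose atoms satisfy every constraint of the query, so the pattern matches.

Yes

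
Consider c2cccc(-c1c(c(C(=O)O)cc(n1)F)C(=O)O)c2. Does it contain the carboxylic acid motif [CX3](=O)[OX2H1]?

Yes

The pattern [CX3](=O)[OX2H1] describes an sp2 carbon double-bonded to O and single-bonded to an -OH oxygen — a carboxylic acid.
The molecule carries a carboxylic acid group (-C(=O)OH), whose atoms satisfy every constraint of the query, so the pattern matches.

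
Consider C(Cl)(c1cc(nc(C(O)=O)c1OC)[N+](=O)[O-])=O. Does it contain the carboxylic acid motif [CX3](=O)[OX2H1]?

The pattern [CX3](=O)[OX2H1] describes an sp2 carbon double-bonded to O and single-bonded to an -OH oxygen — a carboxylic acid.
The molecule carries a carboxylic acid group (-C(=O)OH), whose atoms satisfy every constraint of the query, so the pattern matches.

Yes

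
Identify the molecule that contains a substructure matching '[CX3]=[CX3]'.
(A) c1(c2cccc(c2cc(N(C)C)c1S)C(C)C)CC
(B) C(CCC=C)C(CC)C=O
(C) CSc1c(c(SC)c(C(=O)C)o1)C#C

[CX3]=[CX3] describes a non-aromatic C=C double bond between two sp2 carbons (an alkene).
(A) has an ethyl group (-CH2CH3) but its C-C bond is a single bond between CX4 carbons, not CX3=CX3.
(B) contains a vinyl group (-CH=CH2), which satisfies every atom and bond constraint.
(C) has an ethynyl group (-C#CH) but the C-C bond is a triple bond, not a double bond.
So the answer is (B).

B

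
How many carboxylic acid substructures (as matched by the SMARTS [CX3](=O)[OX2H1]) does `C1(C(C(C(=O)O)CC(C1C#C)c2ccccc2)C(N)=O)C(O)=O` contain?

2

[CX3](=O)[OX2H1] is the SMARTS for a carboxylic acid: an sp2 carbon double-bonded to O and single-bonded to an -OH oxygen.
The molecule carries 2 separate instances of a carboxylic acid group (-C(=O)OH) meeting every constraint; each maps to a distinct set of atoms, giving 2 matches.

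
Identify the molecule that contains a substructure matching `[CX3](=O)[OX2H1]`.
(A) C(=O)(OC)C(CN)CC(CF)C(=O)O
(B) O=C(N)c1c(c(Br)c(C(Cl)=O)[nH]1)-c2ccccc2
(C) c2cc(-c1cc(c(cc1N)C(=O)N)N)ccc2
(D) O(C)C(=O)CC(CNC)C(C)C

A

[CX3](=O)[OX2H1] describes an sp2 carbon double-bonded to O and single-bonded to an -OH oxygen (a carboxylic acid).
(A) contains a carboxylic acid group (-C(=O)OH), which satisfies every atom and bond constraint.
(B) has an acyl chloride (-C(=O)Cl) but the carbonyl is bonded to Cl, not to an -OH oxygen.
(C) has a primary amide (-C(=O)NH2) but the carbonyl is bonded to N, not to an -OH oxygen.
(D) has a methyl-ester group (-C(=O)OCH3) but the singly-bonded O has no H (OX2H0, not OX2H1).
So the answer is (A).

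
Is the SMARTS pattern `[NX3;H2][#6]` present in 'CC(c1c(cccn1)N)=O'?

Yes

The pattern [NX3;H2][#6] describes a trivalent nitrogen with two H attached to carbon — a primary amine.
The molecule carries a primary amino group (-NH2), whose atoms satisfy every constraint of the query, so the pattern matches.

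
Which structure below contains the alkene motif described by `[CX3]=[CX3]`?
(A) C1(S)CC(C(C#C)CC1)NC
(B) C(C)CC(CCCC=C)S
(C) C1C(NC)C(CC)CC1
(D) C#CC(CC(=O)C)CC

B

[CX3]=[CX3] describes a non-aromatic C=C double bond between two sp2 carbons (an alkene).
(A) has an ethynyl group (-C#CH) but the C-C bond is a triple bond, not a double bond.
(B) contains a vinyl group (-CH=CH2), which satisfies every atom and bond constraint.
(C) has an ethyl group (-CH2CH3) but its C-C bond is a single bond between CX4 carbons, not CX3=CX3.
(D) has an ethynyl group (-C#CH) but the C-C bond is a triple bond, not a double bond.
So the answer is (B).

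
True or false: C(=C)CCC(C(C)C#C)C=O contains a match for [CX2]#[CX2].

The pattern [CX2]#[CX2] describes a carbon-carbon triple bond — an alkyne.
The molecule carries an ethynyl group (-C#CH), whose atoms satisfy every constraint of the query, so the pattern matches.

True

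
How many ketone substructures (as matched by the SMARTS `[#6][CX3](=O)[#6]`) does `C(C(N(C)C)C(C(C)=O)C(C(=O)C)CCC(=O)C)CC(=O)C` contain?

4

[#6][CX3](=O)[#6] is the SMARTS for a ketone: a carbonyl carbon (no H) flanked by two carbons.
The molecule carries 4 separate instances of an acetyl/ketone group (-C(=O)CH3) meeting every constraint; each maps to a distinct set of atoms, giving 4 matches.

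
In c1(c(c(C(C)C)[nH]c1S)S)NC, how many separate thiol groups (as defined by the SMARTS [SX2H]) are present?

2

[SX2H] is the SMARTS for a thiol: an aliphatic sulfur with two connections, one being H.
The molecule carries 2 separate instances of a thiol (-SH) meeting every constraint; each maps to a distinct set of atoms, giving 2 matches.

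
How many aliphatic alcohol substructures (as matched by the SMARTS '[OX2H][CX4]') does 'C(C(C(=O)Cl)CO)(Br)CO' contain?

[OX2H][CX4] is the SMARTS for an aliphatic alcohol: a hydroxyl oxygen bound to an sp3 (X4) carbon.
The molecule carries 2 separate instances of a hydroxyl group (-OH) meeting every constraint; each maps to a distinct set of atoms, giving 2 matches.

2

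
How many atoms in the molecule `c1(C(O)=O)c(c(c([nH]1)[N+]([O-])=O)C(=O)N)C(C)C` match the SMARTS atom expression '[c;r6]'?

0

The query [c;r6] means: aromatic carbon that belongs to a six-membered ring.
Check the 17 heavy atoms by environment: 1× n (aromatic, in 5-ring) → no; 4× c (aromatic, in 5-ring) → no; 1× N (charge +1, acyclic) → no; 1× O (charge -1, acyclic) → no; 4× O (acyclic) → no; 5× C (acyclic) → no; 1× N (acyclic) → no.
No environment satisfies the query, so 0 matching atoms.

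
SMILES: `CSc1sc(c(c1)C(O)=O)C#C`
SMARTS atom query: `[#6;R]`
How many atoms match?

4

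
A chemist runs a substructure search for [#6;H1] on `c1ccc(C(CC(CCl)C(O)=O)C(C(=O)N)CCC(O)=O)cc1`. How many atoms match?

The query [#6;H1] means: any carbon bearing exactly one hydrogen.
Check the 23 heavy atoms by environment: 4× C (H2) → no; 3× C (H1) → match; 3× C (H0) → no; 3× O (H0) → no; 2× O (H1) → no; 1× Cl (H0) → no; 1× c (aromatic, H0) → no; 5× c (aromatic, H1) → match; 1× N (H2) → no.
Summing the matching environments: 3 + 5 = 8 matching atoms.

8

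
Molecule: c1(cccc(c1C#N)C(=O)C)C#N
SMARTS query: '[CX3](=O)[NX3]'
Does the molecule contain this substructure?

The pattern [CX3](=O)[NX3] describes a carbonyl carbon bonded to a trivalent nitrogen — an amide.
The closest candidate here is a nitrile (-C#N), but the nitrile N is NX1 (triple-bonded), not NX3. No other fragment satisfies the full query, so there is no match.

No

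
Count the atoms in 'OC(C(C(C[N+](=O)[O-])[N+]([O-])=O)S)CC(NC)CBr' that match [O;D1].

5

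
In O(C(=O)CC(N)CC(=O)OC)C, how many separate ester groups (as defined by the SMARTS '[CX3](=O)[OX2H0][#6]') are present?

2

[CX3](=O)[OX2H0][#6] is the SMARTS for an ester: a carbonyl carbon bonded to an oxygen that is itself bonded to carbon (no H on that O).
The molecule carries 2 separate instances of a methyl-ester group (-C(=O)OCH3) meeting every constraint; each maps to a distinct set of atoms, giving 2 matches.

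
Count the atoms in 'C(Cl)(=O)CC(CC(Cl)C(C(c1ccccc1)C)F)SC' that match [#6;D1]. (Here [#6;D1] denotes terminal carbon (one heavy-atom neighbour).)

The query [#6;D1] means: carbon bonded to exactly one heavy atom.
Check the 20 heavy atoms by environment: 2× C (D1) → match; 5× C (D3) → no; 2× C (D2) → no; 1× F (D1) → no; 1× S (D2) → no; 2× Cl (D1) → no; 1× c (aromatic, D3) → no; 5× c (aromatic, D2) → no; 1× O (D1) → no.
That gives 2 matching atoms.

2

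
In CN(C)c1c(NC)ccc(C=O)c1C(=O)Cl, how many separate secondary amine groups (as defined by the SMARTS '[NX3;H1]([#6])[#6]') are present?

1

[NX3;H1]([#6])[#6] is the SMARTS for a secondary amine: a trivalent nitrogen with one H, bonded to two carbons.
Exactly one fragment in the molecule meets all constraints, giving 1 match.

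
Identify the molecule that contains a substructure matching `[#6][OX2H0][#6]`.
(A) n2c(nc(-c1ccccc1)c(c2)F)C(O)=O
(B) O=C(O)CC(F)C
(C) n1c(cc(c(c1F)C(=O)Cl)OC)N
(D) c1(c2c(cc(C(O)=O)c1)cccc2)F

C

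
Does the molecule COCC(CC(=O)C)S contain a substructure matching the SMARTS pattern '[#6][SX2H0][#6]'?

No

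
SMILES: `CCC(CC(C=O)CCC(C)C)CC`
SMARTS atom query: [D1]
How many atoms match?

The query [D1] means: atom with exactly one heavy-atom neighbour (degree 1).
Check the 14 heavy atoms by environment: 4× C (D1) → match; 6× C (D2) → no; 3× C (D3) → no; 1× O (D1) → match.
Summing the matching environments: 4 + 1 = 5 matching atoms.

5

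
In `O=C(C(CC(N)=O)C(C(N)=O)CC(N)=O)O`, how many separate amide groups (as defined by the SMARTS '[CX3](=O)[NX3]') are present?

3

[CX3](=O)[NX3] is the SMARTS for an amide: a carbonyl carbon bonded to a trivalent nitrogen.
The molecule carries 3 separate instances of a primary amide (-C(=O)NH2) meeting every constraint; each maps to a distinct set of atoms, giving 3 matches.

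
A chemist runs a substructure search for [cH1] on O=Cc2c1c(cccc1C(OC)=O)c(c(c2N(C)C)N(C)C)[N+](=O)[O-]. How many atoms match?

3

Check the 25 heavy atoms by environment: 7× c (aromatic, H0) → no; 3× c (aromatic, H1) → match; 2× N (H0) → no; 5× C (H3) → no; 1× C (H1) → no; 4× O (H0) → no; 1× N (charge +1, H0) → no; 1× O (charge -1, H0) → no; 1× C (H0) → no.
That gives 3 matching atoms.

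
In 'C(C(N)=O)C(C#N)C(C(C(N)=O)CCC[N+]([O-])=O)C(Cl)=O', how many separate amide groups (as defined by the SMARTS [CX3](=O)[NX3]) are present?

[CX3](=O)[NX3] is the SMARTS for an amide: a carbonyl carbon bonded to a trivalent nitrogen.
The molecule carries 2 separate instances of a primary amide (-C(=O)NH2) meeting every constraint; each maps to a distinct set of atoms, giving 2 matches.

2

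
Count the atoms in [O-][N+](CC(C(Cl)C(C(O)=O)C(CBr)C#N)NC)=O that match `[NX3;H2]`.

0

Check the 18 heavy atoms by environment: 2× C (H2, X4) → no; 4× C (H1, X4) → no; 1× N (H1, X3) → no; 1× C (H3, X4) → no; 1× Cl (H0, X1) → no; 1× C (H0, X3) → no; 2× O (H0, X1) → no; 1× O (H1, X2) → no; 1× N (charge +1, H0, X3) → no; 1× O (charge -1, H0, X1) → no; 1× C (H0, X2) → no; 1× N (H0, X1) → no; 1× Br (H0, X1) → no.
No environment satisfies the query, so 0 matching atoms.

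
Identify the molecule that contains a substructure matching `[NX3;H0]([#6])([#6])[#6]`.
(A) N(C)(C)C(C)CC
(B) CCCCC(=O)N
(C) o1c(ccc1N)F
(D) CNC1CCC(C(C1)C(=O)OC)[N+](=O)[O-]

A

[NX3;H0]([#6])([#6])[#6] describes a trivalent nitrogen with no H, bonded to three carbons (a tertiary amine).
(A) contains a dimethylamino group (-N(CH3)2), which satisfies every atom and bond constraint.
(B) has a primary amide (-C(=O)NH2) but the amide nitrogen has H2 and only one carbon neighbour.
(C) has a primary amino group (-NH2) but the nitrogen has H2, not H0 with three carbons.
(D) has an N-methylamino group (-NHCH3) but the nitrogen still has one H (H1), not H0.
So the answer is (A).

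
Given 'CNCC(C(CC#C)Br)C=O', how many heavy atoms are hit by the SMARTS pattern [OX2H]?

The query [OX2H] means: aliphatic oxygen with two connections, one of which is H — an -OH oxygen.
Check the 11 heavy atoms by environment: 2× C (H2, X4) → no; 2× C (H1, X4) → no; 1× Br (H0, X1) → no; 1× C (H1, X3) → no; 1× O (H0, X1) → no; 1× N (H1, X3) → no; 1× C (H3, X4) → no; 1× C (H0, X2) → no; 1× C (H1, X2) → no.
No environment satisfies the query, so 0 matching atoms.

0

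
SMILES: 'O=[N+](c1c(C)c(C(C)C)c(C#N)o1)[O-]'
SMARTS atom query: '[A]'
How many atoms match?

9

The query [A] means: A matches any aliphatic (non-aromatic) heavy atom.
Check the 14 heavy atoms by environment: 1× o (aromatic) → no; 4× c (aromatic) → no; 5× C → match; 1× N → match; 1× N (charge +1) → match; 1× O (charge -1) → match; 1× O → match.
Summing the matching environments: 5 + 1 + 1 + 1 + 1 = 9 matching atoms.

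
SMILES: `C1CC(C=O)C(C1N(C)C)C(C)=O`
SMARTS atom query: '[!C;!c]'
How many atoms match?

3

Check the 13 heavy atoms by environment: 10× C → no; 1× N → match; 2× O → match.
Summing the matching environments: 1 + 2 = 3 matching atoms.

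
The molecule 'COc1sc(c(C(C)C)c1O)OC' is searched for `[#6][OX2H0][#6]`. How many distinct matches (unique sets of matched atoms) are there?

2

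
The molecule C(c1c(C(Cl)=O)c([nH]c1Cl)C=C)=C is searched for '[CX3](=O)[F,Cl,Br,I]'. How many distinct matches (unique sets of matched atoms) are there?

1

[CX3](=O)[F,Cl,Br,I] is the SMARTS for an acyl halide: a carbonyl carbon bonded to a halogen.
Exactly one fragment in the molecule meets all constraints, giving 1 match.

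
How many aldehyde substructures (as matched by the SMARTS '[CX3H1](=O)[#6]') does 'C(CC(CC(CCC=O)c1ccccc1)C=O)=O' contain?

[CX3H1](=O)[#6] is the SMARTS for an aldehyde: an sp2 carbon with one H, double-bonded to O and single-bonded to carbon.
The molecule carries 3 separate instances of an aldehyde (-CHO) meeting every constraint; each maps to a distinct set of atoms, giving 3 matches.

3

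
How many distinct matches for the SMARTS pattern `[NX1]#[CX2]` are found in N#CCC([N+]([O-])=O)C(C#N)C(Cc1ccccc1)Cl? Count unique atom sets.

[NX1]#[CX2] is the SMARTS for a nitrile: a nitrogen triple-bonded to a two-connected carbon.
The molecule carries 2 separate instances of a nitrile (-C#N) meeting every constraint; each maps to a distinct set of atoms, giving 2 matches.

2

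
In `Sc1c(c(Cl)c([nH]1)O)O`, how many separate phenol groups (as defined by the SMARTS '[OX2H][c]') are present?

2

[OX2H][c] is the SMARTS for a phenol: a hydroxyl oxygen attached to an aromatic carbon.
The molecule carries 2 separate instances of a hydroxyl group (-OH) meeting every constraint; each maps to a distinct set of atoms, giving 2 matches.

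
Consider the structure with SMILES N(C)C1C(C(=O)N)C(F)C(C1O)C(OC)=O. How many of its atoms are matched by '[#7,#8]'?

6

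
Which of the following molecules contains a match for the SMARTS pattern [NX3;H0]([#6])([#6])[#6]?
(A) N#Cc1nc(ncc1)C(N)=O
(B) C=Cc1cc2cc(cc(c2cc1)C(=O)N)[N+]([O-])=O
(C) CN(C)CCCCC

C

[NX3;H0]([#6])([#6])[#6] describes a trivalent nitrogen with no H, bonded to three carbons (a tertiary amine).
(A) has a primary amide (-C(=O)NH2) but the amide nitrogen has H2 and only one carbon neighbour.
(B) has a primary amide (-C(=O)NH2) but the amide nitrogen has H2 and only one carbon neighbour.
(C) contains a dimethylamino group (-N(CH3)2), which satisfies every atom and bond constraint.
So the answer is (C).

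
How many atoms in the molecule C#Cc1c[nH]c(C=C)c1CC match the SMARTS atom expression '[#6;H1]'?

The query [#6;H1] means: any carbon bearing exactly one hydrogen.
Check the 11 heavy atoms by environment: 1× n (aromatic, H1) → no; 1× c (aromatic, H1) → match; 3× c (aromatic, H0) → no; 2× C (H1) → match; 2× C (H2) → no; 1× C (H0) → no; 1× C (H3) → no.
Summing the matching environments: 1 + 2 = 3 matching atoms.

3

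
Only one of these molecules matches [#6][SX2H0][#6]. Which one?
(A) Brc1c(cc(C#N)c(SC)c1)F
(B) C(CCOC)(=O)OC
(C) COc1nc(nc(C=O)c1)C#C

[#6][SX2H0][#6] describes an aliphatic sulfur bridging two carbons with no H on the sulfur (a thioether).
(A) contains a methylthio ether (-SCH3), which satisfies every atom and bond constraint.
(B) has a methoxy ether (-OCH3) but the bridging atom is O, not S.
(C) has a methoxy ether (-OCH3) but the bridging atom is O, not S.
So the answer is (A).

A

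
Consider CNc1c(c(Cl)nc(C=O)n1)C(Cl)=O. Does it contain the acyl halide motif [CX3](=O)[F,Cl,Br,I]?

The pattern [CX3](=O)[F,Cl,Br,I] describes a carbonyl carbon bonded to a halogen — an acyl halide.
The molecule carries an acyl chloride (-C(=O)Cl), whose atoms satisfy every constraint of the query, so the pattern matches.

Yes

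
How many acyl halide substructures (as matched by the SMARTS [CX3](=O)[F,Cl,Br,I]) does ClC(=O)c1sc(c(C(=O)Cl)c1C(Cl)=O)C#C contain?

[CX3](=O)[F,Cl,Br,I] is the SMARTS for an acyl halide: a carbonyl carbon bonded to a halogen.
The molecule carries 3 separate instances of an acyl chloride (-C(=O)Cl) meeting every constraint; each maps to a distinct set of atoms, giving 3 matches.

3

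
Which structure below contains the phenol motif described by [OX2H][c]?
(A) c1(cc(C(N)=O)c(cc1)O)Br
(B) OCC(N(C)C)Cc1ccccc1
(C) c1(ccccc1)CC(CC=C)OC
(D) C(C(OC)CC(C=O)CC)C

[OX2H][c] describes a hydroxyl oxygen attached to an aromatic carbon (a phenol).
(A) contains a hydroxyl group (-OH), which satisfies every atom and bond constraint.
(B) has a hydroxyl group (-OH) but the -OH is on an aliphatic carbon, not an aromatic c.
(C) has a methoxy ether (-OCH3) but the oxygen has H0, not H1.
(D) has a methoxy ether (-OCH3) but the oxygen has H0, not H1.
So the answer is (A).

A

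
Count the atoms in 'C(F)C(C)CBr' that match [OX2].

Check the 6 heavy atoms by environment: 4× C (X4) → no; 1× F (X1) → no; 1× Br (X1) → no.
No environment satisfies the query, so 0 matching atoms.

0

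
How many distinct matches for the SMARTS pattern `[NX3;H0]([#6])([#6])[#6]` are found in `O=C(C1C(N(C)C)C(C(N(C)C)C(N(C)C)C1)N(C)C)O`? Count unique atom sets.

[NX3;H0]([#6])([#6])[#6] is the SMARTS for a tertiary amine: a trivalent nitrogen with no H, bonded to three carbons.
The molecule carries 4 separate instances of a dimethylamino group (-N(CH3)2) meeting every constraint; each maps to a distinct set of atoms, giving 4 matches.

4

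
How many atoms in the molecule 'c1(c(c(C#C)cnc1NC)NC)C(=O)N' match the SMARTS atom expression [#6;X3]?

6

The query [#6;X3] means: any carbon (aromatic or not) with three total connections.
Check the 15 heavy atoms by environment: 1× n (aromatic, X2) → no; 5× c (aromatic, X3) → match; 3× N (X3) → no; 2× C (X4) → no; 1× C (X3) → match; 1× O (X1) → no; 2× C (X2) → no.
Summing the matching environments: 5 + 1 = 6 matching atoms.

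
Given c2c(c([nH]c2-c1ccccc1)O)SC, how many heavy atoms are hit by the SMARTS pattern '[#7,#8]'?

The query [#7,#8] means: nitrogen or oxygen (comma = OR).
Check the 14 heavy atoms by environment: 1× n (aromatic) → match; 10× c (aromatic) → no; 1× S → no; 1× C → no; 1× O → match.
Summing the matching environments: 1 + 1 = 2 matching atoms.

2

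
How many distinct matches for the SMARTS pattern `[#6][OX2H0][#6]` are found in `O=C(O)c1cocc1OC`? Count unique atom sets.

1

[#6][OX2H0][#6] is the SMARTS for an ether: an aliphatic oxygen bridging two carbons with no H on the oxygen.
Exactly one fragment in the molecule meets all constraints, giving 1 match.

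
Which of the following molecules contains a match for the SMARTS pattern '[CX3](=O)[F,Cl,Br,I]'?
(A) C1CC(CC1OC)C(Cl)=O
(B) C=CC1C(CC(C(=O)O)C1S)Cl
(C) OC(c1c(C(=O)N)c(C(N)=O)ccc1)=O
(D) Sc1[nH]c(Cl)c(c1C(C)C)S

A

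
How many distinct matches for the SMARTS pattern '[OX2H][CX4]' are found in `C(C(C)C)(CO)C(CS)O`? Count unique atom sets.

2

[OX2H][CX4] is the SMARTS for an aliphatic alcohol: a hydroxyl oxygen bound to an sp3 (X4) carbon.
The molecule carries 2 separate instances of a hydroxyl group (-OH) meeting every constraint; each maps to a distinct set of atoms, giving 2 matches.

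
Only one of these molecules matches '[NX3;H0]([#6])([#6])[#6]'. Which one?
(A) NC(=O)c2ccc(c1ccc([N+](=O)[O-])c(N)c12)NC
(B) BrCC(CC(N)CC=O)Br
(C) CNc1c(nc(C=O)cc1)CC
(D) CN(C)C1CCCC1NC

[NX3;H0]([#6])([#6])[#6] describes a trivalent nitrogen with no H, bonded to three carbons (a tertiary amine).
(A) has a primary amino group (-NH2) but the nitrogen has H2, not H0 with three carbons.
(B) has a primary amino group (-NH2) but the nitrogen has H2, not H0 with three carbons.
(C) has an N-methylamino group (-NHCH3) but the nitrogen still has one H (H1), not H0.
(D) contains a dimethylamino group (-N(CH3)2), which satisfies every atom and bond constraint.
So the answer is (D).

D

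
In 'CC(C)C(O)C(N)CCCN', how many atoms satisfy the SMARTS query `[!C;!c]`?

3

Check the 11 heavy atoms by environment: 8× C → no; 1× O → match; 2× N → match.
Summing the matching environments: 1 + 2 = 3 matching atoms.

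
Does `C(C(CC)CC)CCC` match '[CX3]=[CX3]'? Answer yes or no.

The pattern [CX3]=[CX3] describes a non-aromatic C=C double bond between two sp2 carbons — an alkene.
The closest candidate here is an ethyl group (-CH2CH3), but its C-C bond is a single bond between CX4 carbons, not CX3=CX3. No other fragment satisfies the full query, so there is no match.

No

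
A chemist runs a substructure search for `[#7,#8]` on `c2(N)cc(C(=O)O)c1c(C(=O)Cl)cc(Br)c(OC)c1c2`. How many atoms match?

5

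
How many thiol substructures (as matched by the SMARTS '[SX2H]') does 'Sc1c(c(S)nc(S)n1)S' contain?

4

[SX2H] is the SMARTS for a thiol: an aliphatic sulfur with two connections, one being H.
The molecule carries 4 separate instances of a thiol (-SH) meeting every constraint; each maps to a distinct set of atoms, giving 4 matches.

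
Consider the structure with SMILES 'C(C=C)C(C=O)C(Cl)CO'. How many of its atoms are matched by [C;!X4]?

The query [C;!X4] means: aliphatic carbon that does not have four total connections.
Check the 10 heavy atoms by environment: 4× C (X4) → no; 1× O (X2) → no; 3× C (X3) → match; 1× O (X1) → no; 1× Cl (X1) → no.
That gives 3 matching atoms.

3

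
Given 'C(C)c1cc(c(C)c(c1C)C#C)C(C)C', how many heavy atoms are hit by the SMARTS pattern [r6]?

The query [r6] means: r6 matches atoms in a six-membered ring.
Check the 15 heavy atoms by environment: 6× c (aromatic, in 6-ring) → match; 9× C (acyclic) → no.
That gives 6 matching atoms.

6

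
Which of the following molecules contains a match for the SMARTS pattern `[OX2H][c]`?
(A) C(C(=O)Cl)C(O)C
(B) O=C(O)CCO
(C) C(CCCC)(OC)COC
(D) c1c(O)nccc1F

[OX2H][c] describes a hydroxyl oxygen attached to an aromatic carbon (a phenol).
(A) has a hydroxyl group (-OH) but the -OH is on an aliphatic carbon, not an aromatic c.
(B) has a hydroxyl group (-OH) but the -OH is on an aliphatic carbon, not an aromatic c.
(C) has a methoxy ether (-OCH3) but the oxygen has H0, not H1.
(D) contains a hydroxyl group (-OH), which satisfies every atom and bond constraint.
So the answer is (D).

D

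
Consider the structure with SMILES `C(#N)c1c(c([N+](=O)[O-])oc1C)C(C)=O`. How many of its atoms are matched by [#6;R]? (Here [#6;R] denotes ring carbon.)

The query [#6;R] means: carbon that is part of a ring.
Check the 14 heavy atoms by environment: 1× o (aromatic, in 5-ring) → no; 4× c (aromatic, in 5-ring) → match; 4× C (acyclic) → no; 1× N (acyclic) → no; 2× O (acyclic) → no; 1× N (charge +1, acyclic) → no; 1× O (charge -1, acyclic) → no.
That gives 4 matching atoms.

4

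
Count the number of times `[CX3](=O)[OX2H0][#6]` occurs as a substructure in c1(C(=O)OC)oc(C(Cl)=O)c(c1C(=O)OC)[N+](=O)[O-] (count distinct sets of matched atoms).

[CX3](=O)[OX2H0][#6] is the SMARTS for an ester: a carbonyl carbon bonded to an oxygen that is itself bonded to carbon (no H on that O).
The molecule carries 2 separate instances of a methyl-ester group (-C(=O)OCH3) meeting every constraint; each maps to a distinct set of atoms, giving 2 matches.

2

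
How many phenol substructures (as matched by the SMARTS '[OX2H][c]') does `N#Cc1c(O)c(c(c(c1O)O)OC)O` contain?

[OX2H][c] is the SMARTS for a phenol: a hydroxyl oxygen attached to an aromatic carbon.
The molecule carries 4 separate instances of a hydroxyl group (-OH) meeting every constraint; each maps to a distinct set of atoms, giving 4 matches.

4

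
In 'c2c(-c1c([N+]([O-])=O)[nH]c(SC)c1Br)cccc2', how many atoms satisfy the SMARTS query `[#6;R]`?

The query [#6;R] means: carbon that is part of a ring.
Check the 17 heavy atoms by environment: 1× n (aromatic, in 5-ring) → no; 4× c (aromatic, in 5-ring) → match; 1× S (acyclic) → no; 1× C (acyclic) → no; 1× N (charge +1, acyclic) → no; 1× O (charge -1, acyclic) → no; 1× O (acyclic) → no; 1× Br (acyclic) → no; 6× c (aromatic, in 6-ring) → match.
Summing the matching environments: 4 + 6 = 10 matching atoms.

10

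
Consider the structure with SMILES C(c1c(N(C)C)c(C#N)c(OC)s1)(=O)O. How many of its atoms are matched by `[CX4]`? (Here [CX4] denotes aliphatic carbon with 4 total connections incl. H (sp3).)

3

Check the 15 heavy atoms by environment: 1× s (aromatic, X2) → no; 4× c (aromatic, X3) → no; 1× C (X2) → no; 1× N (X1) → no; 1× N (X3) → no; 3× C (X4) → match; 2× O (X2) → no; 1× C (X3) → no; 1× O (X1) → no.
That gives 3 matching atoms.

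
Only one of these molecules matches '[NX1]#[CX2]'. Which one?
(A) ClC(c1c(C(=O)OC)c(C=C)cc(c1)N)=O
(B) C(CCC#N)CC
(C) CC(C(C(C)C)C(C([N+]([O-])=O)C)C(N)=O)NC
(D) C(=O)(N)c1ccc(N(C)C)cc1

[NX1]#[CX2] describes a nitrogen triple-bonded to a two-connected carbon (a nitrile).
(A) has a primary amino group (-NH2) but the nitrogen is NX3 (three connections), not NX1 triple-bonded.
(B) contains a nitrile (-C#N), which satisfies every atom and bond constraint.
(C) has a primary amide (-C(=O)NH2) but the nitrogen is NX3, not NX1.
(D) has a primary amide (-C(=O)NH2) but the nitrogen is NX3, not NX1.
So the answer is (B).

B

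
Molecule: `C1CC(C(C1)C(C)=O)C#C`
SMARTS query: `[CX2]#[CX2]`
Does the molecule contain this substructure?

The pattern [CX2]#[CX2] describes a carbon-carbon triple bond — an alkyne.
The molecule carries an ethynyl group (-C#CH), whose atoms satisfy every constraint of the query, so the pattern matches.

Yes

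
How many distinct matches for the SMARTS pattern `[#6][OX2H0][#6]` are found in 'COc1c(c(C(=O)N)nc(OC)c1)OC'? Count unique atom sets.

[#6][OX2H0][#6] is the SMARTS for an ether: an aliphatic oxygen bridging two carbons with no H on the oxygen.
The molecule carries 3 separate instances of a methoxy ether (-OCH3) meeting every constraint; each maps to a distinct set of atoms, giving 3 matches.

3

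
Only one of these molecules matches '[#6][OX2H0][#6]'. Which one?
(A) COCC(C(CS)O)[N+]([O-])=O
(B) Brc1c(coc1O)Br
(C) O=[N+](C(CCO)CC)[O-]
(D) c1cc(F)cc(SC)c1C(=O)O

A

[#6][OX2H0][#6] describes an aliphatic oxygen bridging two carbons with no H on the oxygen (an ether).
(A) contains a methoxy ether (-OCH3), which satisfies every atom and bond constraint.
(B) has a hydroxyl group (-OH) but the oxygen has H1, not H0 bridging two carbons.
(C) has a hydroxyl group (-OH) but the oxygen has H1, not H0 bridging two carbons.
(D) has a carboxylic acid group (-C(=O)OH) but the -OH oxygen has H1; the =O is OX1, not OX2.
So the answer is (A).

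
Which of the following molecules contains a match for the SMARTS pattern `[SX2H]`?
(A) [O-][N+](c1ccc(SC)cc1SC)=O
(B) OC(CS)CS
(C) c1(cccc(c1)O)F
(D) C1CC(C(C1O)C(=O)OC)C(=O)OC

B

[SX2H] describes an aliphatic sulfur with two connections, one being H (a thiol).
(A) has a methylthio ether (-SCH3) but the sulfur has H0 (bonded to two carbons), not H1.
(B) contains a thiol (-SH), which satisfies every atom and bond constraint.
(C) has a hydroxyl group (-OH) but it is an -OH, not an -SH.
(D) has a hydroxyl group (-OH) but it is an -OH, not an -SH.
So the answer is (B).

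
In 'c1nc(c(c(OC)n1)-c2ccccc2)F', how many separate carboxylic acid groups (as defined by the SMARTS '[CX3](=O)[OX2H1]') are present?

[CX3](=O)[OX2H1] is the SMARTS for a carboxylic acid: an sp2 carbon double-bonded to O and single-bonded to an -OH oxygen.
No fragment in the molecule satisfies every constraint, giving 0 matches.

0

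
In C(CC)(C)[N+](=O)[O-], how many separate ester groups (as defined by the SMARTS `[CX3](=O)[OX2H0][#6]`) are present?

0

[CX3](=O)[OX2H0][#6] is the SMARTS for an ester: a carbonyl carbon bonded to an oxygen that is itself bonded to carbon (no H on that O).
No fragment in the molecule satisfies every constraint, giving 0 matches.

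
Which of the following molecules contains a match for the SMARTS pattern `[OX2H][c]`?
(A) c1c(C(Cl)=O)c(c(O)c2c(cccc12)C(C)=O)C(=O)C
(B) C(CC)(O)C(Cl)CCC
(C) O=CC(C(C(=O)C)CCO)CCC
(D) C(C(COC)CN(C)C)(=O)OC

A

[OX2H][c] describes a hydroxyl oxygen attached to an aromatic carbon (a phenol).
(A) contains a hydroxyl group (-OH), which satisfies every atom and bond constraint.
(B) has a hydroxyl group (-OH) but the -OH is on an aliphatic carbon, not an aromatic c.
(C) has a hydroxyl group (-OH) but the -OH is on an aliphatic carbon, not an aromatic c.
(D) has a methoxy ether (-OCH3) but the oxygen has H0, not H1.
So the answer is (A).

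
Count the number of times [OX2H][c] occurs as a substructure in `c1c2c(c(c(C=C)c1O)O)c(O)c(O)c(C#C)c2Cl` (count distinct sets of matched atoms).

4

[OX2H][c] is the SMARTS for a phenol: a hydroxyl oxygen attached to an aromatic carbon.
The molecule carries 4 separate instances of a hydroxyl group (-OH) meeting every constraint; each maps to a distinct set of atoms, giving 4 matches.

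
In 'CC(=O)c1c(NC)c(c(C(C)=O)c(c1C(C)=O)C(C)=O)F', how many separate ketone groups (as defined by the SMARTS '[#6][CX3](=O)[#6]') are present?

4

[#6][CX3](=O)[#6] is the SMARTS for a ketone: a carbonyl carbon (no H) flanked by two carbons.
The molecule carries 4 separate instances of an acetyl/ketone group (-C(=O)CH3) meeting every constraint; each maps to a distinct set of atoms, giving 4 matches.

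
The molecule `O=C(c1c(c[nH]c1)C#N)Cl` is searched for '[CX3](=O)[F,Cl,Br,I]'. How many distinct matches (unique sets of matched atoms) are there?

1

[CX3](=O)[F,Cl,Br,I] is the SMARTS for an acyl halide: a carbonyl carbon bonded to a halogen.
Exactly one fragment in the molecule meets all constraints, giving 1 match.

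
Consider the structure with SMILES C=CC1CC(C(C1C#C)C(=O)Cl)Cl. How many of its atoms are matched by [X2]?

2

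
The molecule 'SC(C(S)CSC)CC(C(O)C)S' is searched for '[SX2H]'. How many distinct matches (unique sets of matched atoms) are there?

3

[SX2H] is the SMARTS for a thiol: an aliphatic sulfur with two connections, one being H.
The molecule carries 3 separate instances of a thiol (-SH) meeting every constraint; each maps to a distinct set of atoms, giving 3 matches.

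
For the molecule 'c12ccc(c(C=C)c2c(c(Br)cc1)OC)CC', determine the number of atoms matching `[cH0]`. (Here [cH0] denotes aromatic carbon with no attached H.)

6

Check the 17 heavy atoms by environment: 6× c (aromatic, H0) → match; 4× c (aromatic, H1) → no; 1× O (H0) → no; 2× C (H3) → no; 2× C (H2) → no; 1× C (H1) → no; 1× Br (H0) → no.
That gives 6 matching atoms.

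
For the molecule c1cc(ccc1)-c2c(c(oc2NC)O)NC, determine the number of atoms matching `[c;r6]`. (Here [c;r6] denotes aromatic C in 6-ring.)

The query [c;r6] means: aromatic carbon that belongs to a six-membered ring.
Check the 16 heavy atoms by environment: 1× o (aromatic, in 5-ring) → no; 4× c (aromatic, in 5-ring) → no; 6× c (aromatic, in 6-ring) → match; 2× N (acyclic) → no; 2× C (acyclic) → no; 1× O (acyclic) → no.
That gives 6 matching atoms.

6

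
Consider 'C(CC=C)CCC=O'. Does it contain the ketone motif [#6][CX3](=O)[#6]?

The pattern [#6][CX3](=O)[#6] describes a carbonyl carbon (no H) flanked by two carbons — a ketone.
The closest candidate here is an aldehyde (-CHO), but the carbonyl carbon has H1, so it is not flanked by two carbons. No other fragment satisfies the full query, so there is no match.

No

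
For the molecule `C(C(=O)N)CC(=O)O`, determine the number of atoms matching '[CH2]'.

2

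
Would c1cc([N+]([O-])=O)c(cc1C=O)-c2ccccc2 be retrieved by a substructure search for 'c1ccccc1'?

The pattern c1ccccc1 describes six aromatic carbons in a ring — a benzene ring.
The molecule carries a phenyl ring, whose atoms satisfy every constraint of the query, so the pattern matches.

Yes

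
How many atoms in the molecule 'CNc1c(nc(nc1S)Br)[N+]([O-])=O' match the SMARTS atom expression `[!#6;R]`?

2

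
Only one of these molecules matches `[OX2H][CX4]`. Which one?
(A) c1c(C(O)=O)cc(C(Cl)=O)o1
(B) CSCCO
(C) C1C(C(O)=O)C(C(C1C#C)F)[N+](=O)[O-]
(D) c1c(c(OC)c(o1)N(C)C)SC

[OX2H][CX4] describes a hydroxyl oxygen bound to an sp3 (X4) carbon (an aliphatic alcohol).
(A) has a carboxylic acid group (-C(=O)OH) but the -OH is on a CX3 carbonyl carbon, not a CX4 carbon.
(B) contains a hydroxyl group (-OH), which satisfies every atom and bond constraint.
(C) has a carboxylic acid group (-C(=O)OH) but the -OH is on a CX3 carbonyl carbon, not a CX4 carbon.
(D) has a methoxy ether (-OCH3) but the oxygen has H0 (ether), not H1.
So the answer is (B).

B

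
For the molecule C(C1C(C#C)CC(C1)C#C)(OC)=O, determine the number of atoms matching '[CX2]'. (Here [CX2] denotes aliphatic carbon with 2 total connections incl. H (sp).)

4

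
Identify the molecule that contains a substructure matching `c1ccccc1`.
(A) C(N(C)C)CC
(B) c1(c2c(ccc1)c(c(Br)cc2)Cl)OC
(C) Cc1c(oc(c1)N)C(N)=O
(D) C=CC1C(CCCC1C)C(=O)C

B

c1ccccc1 describes six aromatic carbons in a ring (a benzene ring).
(A) has a methyl group (-CH3) but no six-membered all-carbon aromatic ring is present.
(B) contains the required atom environment, so the pattern matches.
(C) has a methyl group (-CH3) but no six-membered all-carbon aromatic ring is present.
(D) has a methyl group (-CH3) but no six-membered all-carbon aromatic ring is present.
So the answer is (B).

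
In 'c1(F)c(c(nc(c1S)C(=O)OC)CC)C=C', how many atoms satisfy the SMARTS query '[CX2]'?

0

Check the 16 heavy atoms by environment: 1× n (aromatic, X2) → no; 5× c (aromatic, X3) → no; 3× C (X3) → no; 1× O (X1) → no; 1× O (X2) → no; 3× C (X4) → no; 1× F (X1) → no; 1× S (X2) → no.
No environment satisfies the query, so 0 matching atoms.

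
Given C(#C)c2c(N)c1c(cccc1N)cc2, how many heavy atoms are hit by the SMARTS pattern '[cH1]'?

5

The query [cH1] means: aromatic carbon bearing exactly one hydrogen.
Check the 14 heavy atoms by environment: 5× c (aromatic, H0) → no; 5× c (aromatic, H1) → match; 2× N (H2) → no; 1× C (H0) → no; 1× C (H1) → no.
That gives 5 matching atoms.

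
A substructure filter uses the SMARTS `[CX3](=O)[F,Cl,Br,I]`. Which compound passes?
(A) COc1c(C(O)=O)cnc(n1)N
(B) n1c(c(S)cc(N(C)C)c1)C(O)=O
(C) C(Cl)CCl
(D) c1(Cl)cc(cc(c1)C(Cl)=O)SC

D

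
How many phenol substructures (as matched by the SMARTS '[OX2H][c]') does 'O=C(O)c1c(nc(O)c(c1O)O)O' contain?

[OX2H][c] is the SMARTS for a phenol: a hydroxyl oxygen attached to an aromatic carbon.
The molecule carries 4 separate instances of a hydroxyl group (-OH) meeting every constraint; each maps to a distinct set of atoms, giving 4 matches.

4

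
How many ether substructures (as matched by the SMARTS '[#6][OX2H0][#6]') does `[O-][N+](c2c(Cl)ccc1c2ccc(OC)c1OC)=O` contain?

[#6][OX2H0][#6] is the SMARTS for an ether: an aliphatic oxygen bridging two carbons with no H on the oxygen.
The molecule carries 2 separate instances of a methoxy ether (-OCH3) meeting every constraint; each maps to a distinct set of atoms, giving 2 matches.

2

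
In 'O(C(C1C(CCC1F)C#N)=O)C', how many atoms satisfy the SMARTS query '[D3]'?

4

Check the 12 heavy atoms by environment: 4× C (D3) → match; 3× C (D2) → no; 1× F (D1) → no; 1× O (D1) → no; 1× O (D2) → no; 1× C (D1) → no; 1× N (D1) → no.
That gives 4 matching atoms.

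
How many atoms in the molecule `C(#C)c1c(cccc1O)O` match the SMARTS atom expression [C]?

2

The query [C] means: uppercase C matches aliphatic (non-aromatic) carbon only.
Check the 10 heavy atoms by environment: 6× c (aromatic) → no; 2× C → match; 2× O → no.
That gives 2 matching atoms.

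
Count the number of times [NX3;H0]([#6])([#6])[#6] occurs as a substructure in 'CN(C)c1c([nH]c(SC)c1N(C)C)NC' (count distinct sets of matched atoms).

2

[NX3;H0]([#6])([#6])[#6] is the SMARTS for a tertiary amine: a trivalent nitrogen with no H, bonded to three carbons.
The molecule carries 2 separate instances of a dimethylamino group (-N(CH3)2) meeting every constraint; each maps to a distinct set of atoms, giving 2 matches.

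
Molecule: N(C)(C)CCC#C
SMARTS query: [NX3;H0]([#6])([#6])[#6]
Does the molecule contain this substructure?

The pattern [NX3;H0]([#6])([#6])[#6] describes a trivalent nitrogen with no H, bonded to three carbons — a tertiary amine.
The molecule carries a dimethylamino group (-N(CH3)2), whose atoms satisfy every constraint of the query, so the pattern matches.

Yes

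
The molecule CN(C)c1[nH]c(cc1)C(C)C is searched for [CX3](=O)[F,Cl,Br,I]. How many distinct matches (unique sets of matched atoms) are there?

[CX3](=O)[F,Cl,Br,I] is the SMARTS for an acyl halide: a carbonyl carbon bonded to a halogen.
No fragment in the molecule satisfies every constraint, giving 0 matches.

0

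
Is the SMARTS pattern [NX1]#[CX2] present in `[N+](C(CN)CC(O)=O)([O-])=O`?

No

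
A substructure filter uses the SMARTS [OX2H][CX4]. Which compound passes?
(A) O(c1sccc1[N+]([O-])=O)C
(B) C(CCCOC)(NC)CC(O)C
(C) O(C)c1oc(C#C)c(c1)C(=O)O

[OX2H][CX4] describes a hydroxyl oxygen bound to an sp3 (X4) carbon (an aliphatic alcohol).
(A) has a methoxy ether (-OCH3) but the oxygen has H0 (ether), not H1.
(B) contains a hydroxyl group (-OH), which satisfies every atom and bond constraint.
(C) has a carboxylic acid group (-C(=O)OH) but the -OH is on a CX3 carbonyl carbon, not a CX4 carbon.
So the answer is (B).

B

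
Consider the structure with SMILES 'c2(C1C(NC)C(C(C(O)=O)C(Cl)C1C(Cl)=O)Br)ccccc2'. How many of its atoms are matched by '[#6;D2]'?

5

Check the 22 heavy atoms by environment: 8× C (D3) → no; 3× O (D1) → no; 2× Cl (D1) → no; 1× Br (D1) → no; 1× c (aromatic, D3) → no; 5× c (aromatic, D2) → match; 1× N (D2) → no; 1× C (D1) → no.
That gives 5 matching atoms.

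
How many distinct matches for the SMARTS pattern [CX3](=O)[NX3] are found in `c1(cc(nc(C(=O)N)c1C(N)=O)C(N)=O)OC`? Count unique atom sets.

3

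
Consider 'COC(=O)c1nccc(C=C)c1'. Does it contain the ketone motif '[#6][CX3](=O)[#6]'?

No

The pattern [#6][CX3](=O)[#6] describes a carbonyl carbon (no H) flanked by two carbons — a ketone.
The closest candidate here is a methyl-ester group (-C(=O)OCH3), but one neighbour of the carbonyl carbon is O, not C. No other fragment satisfies the full query, so there is no match.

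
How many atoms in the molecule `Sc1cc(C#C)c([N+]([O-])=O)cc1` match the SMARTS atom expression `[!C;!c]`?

4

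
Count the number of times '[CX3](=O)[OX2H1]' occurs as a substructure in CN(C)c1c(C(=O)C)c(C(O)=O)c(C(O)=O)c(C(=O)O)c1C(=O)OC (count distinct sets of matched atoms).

[CX3](=O)[OX2H1] is the SMARTS for a carboxylic acid: an sp2 carbon double-bonded to O and single-bonded to an -OH oxygen.
The molecule carries 3 separate instances of a carboxylic acid group (-C(=O)OH) meeting every constraint; each maps to a distinct set of atoms, giving 3 matches.

3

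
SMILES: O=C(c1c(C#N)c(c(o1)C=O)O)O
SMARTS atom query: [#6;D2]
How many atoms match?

The query [#6;D2] means: any carbon bonded to exactly two heavy atoms.
Check the 13 heavy atoms by environment: 1× o (aromatic, D2) → no; 4× c (aromatic, D3) → no; 1× C (D3) → no; 4× O (D1) → no; 2× C (D2) → match; 1× N (D1) → no.
That gives 2 matching atoms.

2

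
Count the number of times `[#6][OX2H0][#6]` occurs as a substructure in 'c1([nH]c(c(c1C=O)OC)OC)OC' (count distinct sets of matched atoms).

3

[#6][OX2H0][#6] is the SMARTS for an ether: an aliphatic oxygen bridging two carbons with no H on the oxygen.
The molecule carries 3 separate instances of a methoxy ether (-OCH3) meeting every constraint; each maps to a distinct set of atoms, giving 3 matches.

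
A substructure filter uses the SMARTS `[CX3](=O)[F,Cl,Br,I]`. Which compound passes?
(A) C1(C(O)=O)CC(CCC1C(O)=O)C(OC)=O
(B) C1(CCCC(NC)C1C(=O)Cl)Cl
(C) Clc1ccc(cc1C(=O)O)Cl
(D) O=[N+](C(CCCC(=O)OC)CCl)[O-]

[CX3](=O)[F,Cl,Br,I] describes a carbonyl carbon bonded to a halogen (an acyl halide).
(A) has a carboxylic acid group (-C(=O)OH) but the carbonyl is bonded to -OH, not to a halogen.
(B) contains an acyl chloride (-C(=O)Cl), which satisfies every atom and bond constraint.
(C) has a chloro substituent but the Cl is not on a carbonyl carbon.
(D) has a methyl-ester group (-C(=O)OCH3) but the carbonyl is bonded to -O-C, not to a halogen.
So the answer is (B).

B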